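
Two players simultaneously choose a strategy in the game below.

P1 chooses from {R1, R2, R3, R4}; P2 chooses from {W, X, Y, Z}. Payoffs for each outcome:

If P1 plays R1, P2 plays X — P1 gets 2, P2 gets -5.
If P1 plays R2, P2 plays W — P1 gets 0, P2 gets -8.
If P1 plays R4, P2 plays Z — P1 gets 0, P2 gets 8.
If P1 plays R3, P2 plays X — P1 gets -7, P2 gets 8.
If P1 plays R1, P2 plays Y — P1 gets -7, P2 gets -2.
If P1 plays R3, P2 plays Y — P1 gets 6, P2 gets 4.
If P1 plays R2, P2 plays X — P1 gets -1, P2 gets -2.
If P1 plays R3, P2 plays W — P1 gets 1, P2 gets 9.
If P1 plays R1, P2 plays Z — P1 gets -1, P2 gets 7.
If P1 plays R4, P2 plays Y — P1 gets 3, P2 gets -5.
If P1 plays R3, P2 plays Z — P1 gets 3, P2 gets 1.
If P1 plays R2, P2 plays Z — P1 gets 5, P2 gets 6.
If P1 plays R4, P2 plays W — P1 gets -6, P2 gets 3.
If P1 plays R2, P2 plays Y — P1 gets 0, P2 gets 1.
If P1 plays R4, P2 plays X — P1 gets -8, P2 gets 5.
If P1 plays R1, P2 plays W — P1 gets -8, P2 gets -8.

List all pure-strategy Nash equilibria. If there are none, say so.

(R2, Z) and (R3, W)

For each strategy profile, look for a profitable unilateral deviation.
(R1, W): P1 can switch to R2 (-8 → 0). Not NE.
(R1, X): P2 can switch to Y (-5 → -2). Not NE.
(R1, Y): P1 can switch to R2 (-7 → 0). Not NE.
(R1, Z): P1 can switch to R2 (-1 → 5). Not NE.
(R2, W): P1 can switch to R3 (0 → 1). Not NE.
(R2, X): P1 can switch to R1 (-1 → 2). Not NE.
(R2, Z): P1 gets 5, best alternative 3; P2 gets 6, best alternative 1. No profitable deviation — NE.
(R3, W): P1 gets 1, best alternative 0; P2 gets 9, best alternative 8. No profitable deviation — NE.
(The remaining 8 profiles each have a profitable deviation by the same check.)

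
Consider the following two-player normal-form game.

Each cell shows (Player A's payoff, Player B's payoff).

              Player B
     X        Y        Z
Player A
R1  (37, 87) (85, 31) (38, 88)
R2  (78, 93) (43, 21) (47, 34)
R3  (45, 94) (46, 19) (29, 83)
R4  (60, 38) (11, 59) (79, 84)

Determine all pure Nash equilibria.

(R1, X): Player A can switch to R2 (37 → 78). Not NE.
(R1, Y): Player B can switch to X (31 → 87). Not NE.
(R1, Z): Player A can switch to R2 (38 → 47). Not NE.
(R2, X): Player A gets 78, best alternative 60; Player B gets 93, best alternative 34. No profitable deviation — NE.
(R2, Y): Player A can switch to R1 (43 → 85). Not NE.
(R2, Z): Player A can switch to R4 (47 → 79). Not NE.
(R3, X): Player A can switch to R2 (45 → 78). Not NE.
(R3, Y): Player A can switch to R1 (46 → 85). Not NE.
(R3, Z): Player A can switch to R1 (29 → 38). Not NE.
(R4, X): Player A can switch to R2 (60 → 78). Not NE.
(R4, Y): Player A can switch to R1 (11 → 85). Not NE.
(R4, Z): Player A gets 79, best alternative 47; Player B gets 84, best alternative 59. No profitable deviation — NE.

(R2, X); (R4, Z)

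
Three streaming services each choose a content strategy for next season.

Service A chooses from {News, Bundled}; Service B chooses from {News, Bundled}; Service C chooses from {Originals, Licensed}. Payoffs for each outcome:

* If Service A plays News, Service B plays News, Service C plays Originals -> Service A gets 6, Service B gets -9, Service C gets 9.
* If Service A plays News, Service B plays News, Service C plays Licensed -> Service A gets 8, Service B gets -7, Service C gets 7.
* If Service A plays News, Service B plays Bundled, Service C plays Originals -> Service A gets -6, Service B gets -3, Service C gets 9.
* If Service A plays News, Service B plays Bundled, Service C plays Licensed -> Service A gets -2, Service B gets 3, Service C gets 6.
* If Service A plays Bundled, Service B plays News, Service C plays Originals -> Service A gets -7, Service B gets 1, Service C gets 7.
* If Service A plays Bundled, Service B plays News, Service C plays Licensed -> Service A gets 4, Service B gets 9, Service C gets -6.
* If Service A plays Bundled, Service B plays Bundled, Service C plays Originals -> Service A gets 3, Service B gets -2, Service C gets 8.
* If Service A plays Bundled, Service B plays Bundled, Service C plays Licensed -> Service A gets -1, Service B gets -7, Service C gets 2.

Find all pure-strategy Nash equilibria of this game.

There is no pure-strategy Nash equilibrium.

Service A against (News, Originals): payoffs 6, -7 → best response News.
Service A against (News, Licensed): payoffs 8, 4 → best response News.
Service A against (Bundled, Originals): payoffs -6, 3 → best response Bundled.
Service A against (Bundled, Licensed): payoffs -2, -1 → best response Bundled.
Service B against (News, Originals): payoffs -9, -3 → best response Bundled.
Service B against (News, Licensed): payoffs -7, 3 → best response Bundled.
Service B against (Bundled, Originals): payoffs 1, -2 → best response News.
Service B against (Bundled, Licensed): payoffs 9, -7 → best response News.
Service C against (News, News): payoffs 9, 7 → best response Originals.
Service C against (News, Bundled): payoffs 9, 6 → best response Originals.
Service C against (Bundled, News): payoffs 7, -6 → best response Originals.
Service C against (Bundled, Bundled): payoffs 8, 2 → best response Originals.
No profile is a mutual best response for all players.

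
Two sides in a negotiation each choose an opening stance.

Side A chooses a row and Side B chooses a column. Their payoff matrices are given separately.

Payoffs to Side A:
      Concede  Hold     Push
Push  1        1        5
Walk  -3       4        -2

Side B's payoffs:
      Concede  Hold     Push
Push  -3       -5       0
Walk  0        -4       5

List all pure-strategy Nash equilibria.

(Push, Push)

(Push, Concede): Side B can switch to Push (-3 → 0). Not NE.
(Push, Hold): Side A can switch to Walk (1 → 4). Not NE.
(Push, Push): Side A gets 5, best alternative -2; Side B gets 0, best alternative -3. No profitable deviation — NE.
(Walk, Concede): Side A can switch to Push (-3 → 1). Not NE.
(Walk, Hold): Side B can switch to Concede (-4 → 0). Not NE.
(Walk, Push): Side A can switch to Push (-2 → 5). Not NE.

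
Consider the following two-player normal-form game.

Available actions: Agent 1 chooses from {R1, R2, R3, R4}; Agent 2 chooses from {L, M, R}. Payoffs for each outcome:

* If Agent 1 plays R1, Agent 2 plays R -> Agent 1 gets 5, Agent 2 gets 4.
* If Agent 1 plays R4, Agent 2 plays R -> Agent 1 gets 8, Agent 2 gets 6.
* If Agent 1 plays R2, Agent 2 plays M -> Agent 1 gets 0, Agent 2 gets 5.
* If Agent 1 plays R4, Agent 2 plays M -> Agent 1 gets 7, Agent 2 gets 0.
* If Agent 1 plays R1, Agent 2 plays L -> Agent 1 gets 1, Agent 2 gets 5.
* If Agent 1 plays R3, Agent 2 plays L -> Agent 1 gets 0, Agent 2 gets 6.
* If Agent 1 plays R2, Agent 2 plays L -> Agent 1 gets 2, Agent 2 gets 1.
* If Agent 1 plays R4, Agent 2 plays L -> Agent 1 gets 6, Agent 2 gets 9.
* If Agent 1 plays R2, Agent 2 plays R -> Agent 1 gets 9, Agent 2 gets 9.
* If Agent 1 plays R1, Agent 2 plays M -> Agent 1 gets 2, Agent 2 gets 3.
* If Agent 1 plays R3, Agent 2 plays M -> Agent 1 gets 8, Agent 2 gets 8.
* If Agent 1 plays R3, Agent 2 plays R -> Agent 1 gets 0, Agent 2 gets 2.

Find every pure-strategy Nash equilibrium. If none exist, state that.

(R2, R) and (R3, M) and (R4, L)

Agent 1 against L: payoffs 1, 2, 0, 6 → best response R4.
Agent 1 against M: payoffs 2, 0, 8, 7 → best response R3.
Agent 1 against R: payoffs 5, 9, 0, 8 → best response R2.
Agent 2 against R1: payoffs 5, 3, 4 → best response L.
Agent 2 against R2: payoffs 1, 5, 9 → best response R.
Agent 2 against R3: payoffs 6, 8, 2 → best response M.
Agent 2 against R4: payoffs 9, 0, 6 → best response L.
Mutual best responses: (R2, R); (R3, M); (R4, L).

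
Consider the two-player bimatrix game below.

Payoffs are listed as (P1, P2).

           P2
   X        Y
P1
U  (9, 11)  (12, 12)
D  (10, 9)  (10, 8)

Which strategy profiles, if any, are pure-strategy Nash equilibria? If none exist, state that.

(U, Y) and (D, X)

For each strategy profile, look for a profitable unilateral deviation.
(U, X): P1 can switch to D (9 → 10). Not NE.
(U, Y): P1 gets 12, best alternative 10; P2 gets 12, best alternative 11. No profitable deviation — NE.
(D, X): P1 gets 10, best alternative 9; P2 gets 9, best alternative 8. No profitable deviation — NE.
(D, Y): P1 can switch to U (10 → 12). Not NE.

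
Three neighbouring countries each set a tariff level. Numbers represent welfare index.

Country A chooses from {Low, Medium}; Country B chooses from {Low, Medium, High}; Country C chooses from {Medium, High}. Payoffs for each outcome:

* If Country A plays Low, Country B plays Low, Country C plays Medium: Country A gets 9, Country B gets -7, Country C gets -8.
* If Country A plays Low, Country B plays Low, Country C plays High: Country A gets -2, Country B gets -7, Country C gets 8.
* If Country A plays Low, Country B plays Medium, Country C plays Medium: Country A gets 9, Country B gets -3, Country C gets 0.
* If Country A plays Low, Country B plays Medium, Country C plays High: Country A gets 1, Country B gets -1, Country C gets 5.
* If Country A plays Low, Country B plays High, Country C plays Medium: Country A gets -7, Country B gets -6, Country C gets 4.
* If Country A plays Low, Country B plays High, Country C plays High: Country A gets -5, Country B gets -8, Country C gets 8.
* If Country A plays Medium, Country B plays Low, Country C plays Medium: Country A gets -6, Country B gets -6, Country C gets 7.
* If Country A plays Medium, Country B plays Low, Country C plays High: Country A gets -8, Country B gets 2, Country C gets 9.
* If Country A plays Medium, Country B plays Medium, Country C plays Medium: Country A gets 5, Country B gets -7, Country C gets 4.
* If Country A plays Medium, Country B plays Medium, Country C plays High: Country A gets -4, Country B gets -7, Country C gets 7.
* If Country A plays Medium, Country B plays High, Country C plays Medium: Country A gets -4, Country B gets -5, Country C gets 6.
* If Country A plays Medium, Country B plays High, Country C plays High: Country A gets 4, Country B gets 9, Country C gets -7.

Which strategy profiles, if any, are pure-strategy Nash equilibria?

The pure Nash equilibria are (Low, Medium, High); (Medium, High, Medium).

Country A against (Low, Medium): payoffs 9, -6 → best response Low.
Country A against (Low, High): payoffs -2, -8 → best response Low.
Country A against (Medium, Medium): payoffs 9, 5 → best response Low.
Country A against (Medium, High): payoffs 1, -4 → best response Low.
Country A against (High, Medium): payoffs -7, -4 → best response Medium.
Country A against (High, High): payoffs -5, 4 → best response Medium.
Country B against (Low, Medium): payoffs -7, -3, -6 → best response Medium.
Country B against (Low, High): payoffs -7, -1, -8 → best response Medium.
Country B against (Medium, Medium): payoffs -6, -7, -5 → best response High.
Country B against (Medium, High): payoffs 2, -7, 9 → best response High.
Country C against (Low, Low): payoffs -8, 8 → best response High.
Country C against (Low, Medium): payoffs 0, 5 → best response High.
Country C against (Low, High): payoffs 4, 8 → best response High.
Country C against (Medium, Low): payoffs 7, 9 → best response High.
Country C against (Medium, Medium): payoffs 4, 7 → best response High.
Country C against (Medium, High): payoffs 6, -7 → best response Medium.
Mutual best responses: (Low, Medium, High); (Medium, High, Medium).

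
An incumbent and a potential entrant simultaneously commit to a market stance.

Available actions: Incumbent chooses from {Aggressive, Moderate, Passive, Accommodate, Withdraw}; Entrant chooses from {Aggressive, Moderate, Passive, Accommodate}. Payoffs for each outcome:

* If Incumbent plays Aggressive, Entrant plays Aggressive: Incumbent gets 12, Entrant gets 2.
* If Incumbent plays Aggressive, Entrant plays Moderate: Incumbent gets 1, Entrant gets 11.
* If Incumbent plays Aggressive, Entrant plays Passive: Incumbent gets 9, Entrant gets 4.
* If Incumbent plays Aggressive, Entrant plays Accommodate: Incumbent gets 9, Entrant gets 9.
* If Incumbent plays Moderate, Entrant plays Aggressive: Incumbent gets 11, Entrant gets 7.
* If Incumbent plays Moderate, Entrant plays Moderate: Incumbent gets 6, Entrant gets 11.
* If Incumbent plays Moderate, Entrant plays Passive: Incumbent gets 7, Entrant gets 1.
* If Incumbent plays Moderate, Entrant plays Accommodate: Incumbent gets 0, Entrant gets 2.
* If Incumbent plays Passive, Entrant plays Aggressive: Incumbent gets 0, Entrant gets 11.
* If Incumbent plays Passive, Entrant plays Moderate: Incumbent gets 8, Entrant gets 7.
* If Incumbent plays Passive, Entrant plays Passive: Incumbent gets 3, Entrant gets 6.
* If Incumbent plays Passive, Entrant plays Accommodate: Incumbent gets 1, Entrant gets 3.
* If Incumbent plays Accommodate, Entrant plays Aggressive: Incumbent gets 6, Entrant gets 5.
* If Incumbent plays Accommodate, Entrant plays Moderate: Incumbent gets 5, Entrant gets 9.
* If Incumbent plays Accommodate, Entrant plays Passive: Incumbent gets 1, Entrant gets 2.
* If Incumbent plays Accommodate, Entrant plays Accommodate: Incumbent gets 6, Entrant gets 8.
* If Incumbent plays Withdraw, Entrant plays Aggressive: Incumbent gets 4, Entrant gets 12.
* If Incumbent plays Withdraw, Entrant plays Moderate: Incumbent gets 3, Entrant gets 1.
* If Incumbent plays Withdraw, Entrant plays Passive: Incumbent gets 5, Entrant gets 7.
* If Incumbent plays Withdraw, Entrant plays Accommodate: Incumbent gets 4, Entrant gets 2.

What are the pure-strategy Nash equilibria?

There is no pure-strategy Nash equilibrium.

(Aggressive, Aggressive): Entrant can switch to Moderate (2 → 11). Not NE.
(Aggressive, Moderate): Incumbent can switch to Moderate (1 → 6). Not NE.
(Aggressive, Passive): Entrant can switch to Moderate (4 → 11). Not NE.
(Aggressive, Accommodate): Entrant can switch to Moderate (9 → 11). Not NE.
(Moderate, Aggressive): Incumbent can switch to Aggressive (11 → 12). Not NE.
(Moderate, Moderate): Incumbent can switch to Passive (6 → 8). Not NE.
(Moderate, Passive): Incumbent can switch to Aggressive (7 → 9). Not NE.
(Moderate, Accommodate): Incumbent can switch to Aggressive (0 → 9). Not NE.
(Passive, Aggressive): Incumbent can switch to Aggressive (0 → 12). Not NE.
(Passive, Moderate): Entrant can switch to Aggressive (7 → 11). Not NE.
(The remaining 10 profiles each have a profitable deviation by the same check.)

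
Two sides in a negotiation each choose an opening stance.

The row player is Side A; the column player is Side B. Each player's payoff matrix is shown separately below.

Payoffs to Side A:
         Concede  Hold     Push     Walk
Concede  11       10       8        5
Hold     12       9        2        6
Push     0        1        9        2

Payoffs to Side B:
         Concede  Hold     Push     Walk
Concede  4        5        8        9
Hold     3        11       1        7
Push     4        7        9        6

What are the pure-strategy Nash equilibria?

Check each profile: it is a Nash equilibrium iff no player can strictly gain by switching unilaterally.
(Concede, Concede): Side A can switch to Hold (11 → 12). Not NE.
(Concede, Hold): Side B can switch to Push (5 → 8). Not NE.
(Concede, Push): Side A can switch to Push (8 → 9). Not NE.
(Concede, Walk): Side A can switch to Hold (5 → 6). Not NE.
(Hold, Concede): Side B can switch to Hold (3 → 11). Not NE.
(Hold, Hold): Side A can switch to Concede (9 → 10). Not NE.
(Push, Push): Side A gets 9, best alternative 8; Side B gets 9, best alternative 7. No profitable deviation — NE.
(The remaining 5 profiles each have a profitable deviation by the same check.)

The unique pure-strategy Nash equilibrium is (Push, Push).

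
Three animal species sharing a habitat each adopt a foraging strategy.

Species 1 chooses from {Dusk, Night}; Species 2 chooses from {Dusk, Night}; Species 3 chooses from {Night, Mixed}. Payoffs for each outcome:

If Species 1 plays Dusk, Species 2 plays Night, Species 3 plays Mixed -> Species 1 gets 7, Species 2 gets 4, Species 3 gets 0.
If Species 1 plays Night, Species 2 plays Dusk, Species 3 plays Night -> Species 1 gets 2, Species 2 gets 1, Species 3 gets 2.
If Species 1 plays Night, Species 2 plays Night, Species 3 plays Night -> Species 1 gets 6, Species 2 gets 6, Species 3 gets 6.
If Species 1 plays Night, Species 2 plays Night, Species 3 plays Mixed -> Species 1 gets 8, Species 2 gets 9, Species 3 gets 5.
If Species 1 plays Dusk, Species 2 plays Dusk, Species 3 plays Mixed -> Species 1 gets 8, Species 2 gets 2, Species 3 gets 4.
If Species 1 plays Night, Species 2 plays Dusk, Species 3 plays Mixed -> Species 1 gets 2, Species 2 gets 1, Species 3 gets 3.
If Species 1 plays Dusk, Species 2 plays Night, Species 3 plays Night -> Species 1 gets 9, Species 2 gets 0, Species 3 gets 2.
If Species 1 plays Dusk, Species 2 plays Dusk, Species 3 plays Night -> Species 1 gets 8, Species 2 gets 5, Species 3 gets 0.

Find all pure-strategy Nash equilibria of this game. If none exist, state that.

none

Species 1 against (Dusk, Night): payoffs 8, 2 → best response Dusk.
Species 1 against (Dusk, Mixed): payoffs 8, 2 → best response Dusk.
Species 1 against (Night, Night): payoffs 9, 6 → best response Dusk.
Species 1 against (Night, Mixed): payoffs 7, 8 → best response Night.
Species 2 against (Dusk, Night): payoffs 5, 0 → best response Dusk.
Species 2 against (Dusk, Mixed): payoffs 2, 4 → best response Night.
Species 2 against (Night, Night): payoffs 1, 6 → best response Night.
Species 2 against (Night, Mixed): payoffs 1, 9 → best response Night.
Species 3 against (Dusk, Dusk): payoffs 0, 4 → best response Mixed.
Species 3 against (Dusk, Night): payoffs 2, 0 → best response Night.
Species 3 against (Night, Dusk): payoffs 2, 3 → best response Mixed.
Species 3 against (Night, Night): payoffs 6, 5 → best response Night.
No profile is a mutual best response for all players.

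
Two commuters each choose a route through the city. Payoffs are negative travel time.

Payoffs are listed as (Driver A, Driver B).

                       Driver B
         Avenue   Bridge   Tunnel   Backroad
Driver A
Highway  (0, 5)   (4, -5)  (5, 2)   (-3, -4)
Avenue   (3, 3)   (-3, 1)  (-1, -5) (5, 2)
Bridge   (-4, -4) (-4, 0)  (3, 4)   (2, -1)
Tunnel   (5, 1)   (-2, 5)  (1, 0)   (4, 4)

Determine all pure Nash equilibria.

Driver A against Avenue: payoffs 0, 3, -4, 5 → best response Tunnel.
Driver A against Bridge: payoffs 4, -3, -4, -2 → best response Highway.
Driver A against Tunnel: payoffs 5, -1, 3, 1 → best response Highway.
Driver A against Backroad: payoffs -3, 5, 2, 4 → best response Avenue.
Driver B against Highway: payoffs 5, -5, 2, -4 → best response Avenue.
Driver B against Avenue: payoffs 3, 1, -5, 2 → best response Avenue.
Driver B against Bridge: payoffs -4, 0, 4, -1 → best response Tunnel.
Driver B against Tunnel: payoffs 1, 5, 0, 4 → best response Bridge.
No profile is a mutual best response for all players.

No pure-strategy Nash equilibrium.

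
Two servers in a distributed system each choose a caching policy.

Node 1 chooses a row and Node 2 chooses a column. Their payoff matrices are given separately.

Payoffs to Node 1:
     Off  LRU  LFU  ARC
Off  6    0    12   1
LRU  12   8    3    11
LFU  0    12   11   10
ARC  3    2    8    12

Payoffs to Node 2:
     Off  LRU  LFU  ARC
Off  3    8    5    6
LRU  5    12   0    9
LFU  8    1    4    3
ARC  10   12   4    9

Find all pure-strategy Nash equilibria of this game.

none

(Off, Off): Node 1 can switch to LRU (6 → 12). Not NE.
(Off, LRU): Node 1 can switch to LRU (0 → 8). Not NE.
(Off, LFU): Node 2 can switch to LRU (5 → 8). Not NE.
(Off, ARC): Node 1 can switch to LRU (1 → 11). Not NE.
(LRU, Off): Node 2 can switch to LRU (5 → 12). Not NE.
(LRU, LRU): Node 1 can switch to LFU (8 → 12). Not NE.
(LRU, LFU): Node 1 can switch to Off (3 → 12). Not NE.
(LRU, ARC): Node 1 can switch to ARC (11 → 12). Not NE.
(LFU, Off): Node 1 can switch to Off (0 → 6). Not NE.
(LFU, LRU): Node 2 can switch to Off (1 → 8). Not NE.
(LFU, LFU): Node 1 can switch to Off (11 → 12). Not NE.
(LFU, ARC): Node 1 can switch to LRU (10 → 11). Not NE.
(The remaining 4 profiles each have a profitable deviation by the same check.)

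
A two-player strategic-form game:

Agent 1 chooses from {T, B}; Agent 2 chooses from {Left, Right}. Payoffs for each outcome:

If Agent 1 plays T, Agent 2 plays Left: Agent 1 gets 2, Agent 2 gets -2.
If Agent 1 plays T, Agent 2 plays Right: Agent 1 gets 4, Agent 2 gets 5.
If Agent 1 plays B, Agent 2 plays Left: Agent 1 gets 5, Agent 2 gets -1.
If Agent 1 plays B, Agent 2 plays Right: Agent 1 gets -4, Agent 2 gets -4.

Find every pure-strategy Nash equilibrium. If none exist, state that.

The pure Nash equilibria are (T, Right), (B, Left).

Mark each player's best response to every combination of opponents' strategies; a profile where every player is best-responding is a pure Nash equilibrium.
Agent 1 against Left: payoffs 2, 5 → best response B.
Agent 1 against Right: payoffs 4, -4 → best response T.
Agent 2 against T: payoffs -2, 5 → best response Right.
Agent 2 against B: payoffs -1, -4 → best response Left.
Mutual best responses: (T, Right); (B, Left).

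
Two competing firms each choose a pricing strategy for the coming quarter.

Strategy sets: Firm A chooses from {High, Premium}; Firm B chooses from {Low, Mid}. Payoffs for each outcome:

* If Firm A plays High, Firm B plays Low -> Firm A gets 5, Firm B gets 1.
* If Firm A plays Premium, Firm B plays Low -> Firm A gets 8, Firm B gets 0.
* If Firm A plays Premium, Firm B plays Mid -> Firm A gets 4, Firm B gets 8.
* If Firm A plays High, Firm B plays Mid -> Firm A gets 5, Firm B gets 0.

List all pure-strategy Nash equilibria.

Firm A against Low: payoffs 5, 8 → best response Premium.
Firm A against Mid: payoffs 5, 4 → best response High.
Firm B against High: payoffs 1, 0 → best response Low.
Firm B against Premium: payoffs 0, 8 → best response Mid.
No profile is a mutual best response for all players.

There is no pure-strategy Nash equilibrium.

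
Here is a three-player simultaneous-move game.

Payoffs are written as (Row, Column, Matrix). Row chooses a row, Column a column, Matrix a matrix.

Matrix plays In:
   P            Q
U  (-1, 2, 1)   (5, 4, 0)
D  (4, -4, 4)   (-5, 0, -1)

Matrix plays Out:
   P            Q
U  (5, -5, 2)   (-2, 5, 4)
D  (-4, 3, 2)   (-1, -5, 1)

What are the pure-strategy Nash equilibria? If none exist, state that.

For each player, find the best response to each opponent profile; mutual best responses are the pure NE.
Row against (P, In): payoffs -1, 4 → best response D.
Row against (P, Out): payoffs 5, -4 → best response U.
Row against (Q, In): payoffs 5, -5 → best response U.
Row against (Q, Out): payoffs -2, -1 → best response D.
Column against (U, In): payoffs 2, 4 → best response Q.
Column against (U, Out): payoffs -5, 5 → best response Q.
Column against (D, In): payoffs -4, 0 → best response Q.
Column against (D, Out): payoffs 3, -5 → best response P.
Matrix against (U, P): payoffs 1, 2 → best response Out.
Matrix against (U, Q): payoffs 0, 4 → best response Out.
Matrix against (D, P): payoffs 4, 2 → best response In.
Matrix against (D, Q): payoffs -1, 1 → best response Out.
No profile is a mutual best response for all players.

none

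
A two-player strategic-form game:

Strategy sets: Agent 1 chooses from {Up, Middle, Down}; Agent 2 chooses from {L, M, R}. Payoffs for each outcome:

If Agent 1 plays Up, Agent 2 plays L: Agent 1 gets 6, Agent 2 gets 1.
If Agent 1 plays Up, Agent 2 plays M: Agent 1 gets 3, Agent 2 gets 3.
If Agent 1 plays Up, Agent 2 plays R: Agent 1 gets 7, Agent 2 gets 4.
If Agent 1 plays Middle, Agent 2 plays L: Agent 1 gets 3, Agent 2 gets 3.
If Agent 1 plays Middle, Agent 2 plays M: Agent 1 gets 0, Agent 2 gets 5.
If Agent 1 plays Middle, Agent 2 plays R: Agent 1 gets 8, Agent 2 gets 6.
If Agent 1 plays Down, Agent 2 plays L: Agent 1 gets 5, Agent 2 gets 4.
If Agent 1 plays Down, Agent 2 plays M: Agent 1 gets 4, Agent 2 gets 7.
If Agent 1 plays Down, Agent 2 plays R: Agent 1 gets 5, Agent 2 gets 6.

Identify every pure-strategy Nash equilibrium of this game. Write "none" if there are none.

Check each profile: it is a Nash equilibrium iff no player can strictly gain by switching unilaterally.
(Up, L): Agent 2 can switch to M (1 → 3). Not NE.
(Up, M): Agent 1 can switch to Down (3 → 4). Not NE.
(Up, R): Agent 1 can switch to Middle (7 → 8). Not NE.
(Middle, L): Agent 1 can switch to Up (3 → 6). Not NE.
(Middle, M): Agent 1 can switch to Up (0 → 3). Not NE.
(Middle, R): Agent 1 gets 8, best alternative 7; Agent 2 gets 6, best alternative 5. No profitable deviation — NE.
(Down, L): Agent 1 can switch to Up (5 → 6). Not NE.
(Down, M): Agent 1 gets 4, best alternative 3; Agent 2 gets 7, best alternative 6. No profitable deviation — NE.
(Down, R): Agent 1 can switch to Up (5 → 7). Not NE.

(Middle, R) and (Down, M)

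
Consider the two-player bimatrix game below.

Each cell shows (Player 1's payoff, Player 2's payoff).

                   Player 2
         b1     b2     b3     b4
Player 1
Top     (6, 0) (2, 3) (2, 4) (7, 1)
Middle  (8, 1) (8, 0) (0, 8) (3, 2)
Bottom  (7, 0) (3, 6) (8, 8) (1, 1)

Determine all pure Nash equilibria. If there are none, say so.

Player 1 against b1: payoffs 6, 8, 7 → best response Middle.
Player 1 against b2: payoffs 2, 8, 3 → best response Middle.
Player 1 against b3: payoffs 2, 0, 8 → best response Bottom.
Player 1 against b4: payoffs 7, 3, 1 → best response Top.
Player 2 against Top: payoffs 0, 3, 4, 1 → best response b3.
Player 2 against Middle: payoffs 1, 0, 8, 2 → best response b3.
Player 2 against Bottom: payoffs 0, 6, 8, 1 → best response b3.
Mutual best responses: (Bottom, b3).

Pure NE: (Bottom, b3)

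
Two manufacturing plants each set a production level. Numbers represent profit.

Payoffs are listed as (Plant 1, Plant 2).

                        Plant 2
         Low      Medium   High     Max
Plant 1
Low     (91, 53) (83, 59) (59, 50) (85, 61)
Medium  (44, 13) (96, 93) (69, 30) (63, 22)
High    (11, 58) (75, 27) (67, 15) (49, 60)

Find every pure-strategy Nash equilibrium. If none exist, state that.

(Low, Max); (Medium, Medium)

Plant 1 against Low: payoffs 91, 44, 11 → best response Low.
Plant 1 against Medium: payoffs 83, 96, 75 → best response Medium.
Plant 1 against High: payoffs 59, 69, 67 → best response Medium.
Plant 1 against Max: payoffs 85, 63, 49 → best response Low.
Plant 2 against Low: payoffs 53, 59, 50, 61 → best response Max.
Plant 2 against Medium: payoffs 13, 93, 30, 22 → best response Medium.
Plant 2 against High: payoffs 58, 27, 15, 60 → best response Max.
Mutual best responses: (Low, Max); (Medium, Medium).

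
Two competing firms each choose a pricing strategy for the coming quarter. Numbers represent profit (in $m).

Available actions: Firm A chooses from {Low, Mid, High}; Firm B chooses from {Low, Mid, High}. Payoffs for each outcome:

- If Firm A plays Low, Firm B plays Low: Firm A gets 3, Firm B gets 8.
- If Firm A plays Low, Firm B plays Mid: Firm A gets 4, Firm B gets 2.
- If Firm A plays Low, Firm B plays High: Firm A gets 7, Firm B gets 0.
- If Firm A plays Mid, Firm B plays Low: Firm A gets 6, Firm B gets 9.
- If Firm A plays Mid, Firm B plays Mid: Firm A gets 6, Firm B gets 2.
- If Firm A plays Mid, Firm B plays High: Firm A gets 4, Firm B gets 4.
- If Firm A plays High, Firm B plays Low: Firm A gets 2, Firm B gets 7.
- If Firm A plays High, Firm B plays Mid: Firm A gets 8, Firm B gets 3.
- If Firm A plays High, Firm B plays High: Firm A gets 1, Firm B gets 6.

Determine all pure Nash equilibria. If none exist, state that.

(Mid, Low)

(Low, Low): Firm A can switch to Mid (3 → 6). Not NE.
(Low, Mid): Firm A can switch to Mid (4 → 6). Not NE.
(Low, High): Firm B can switch to Low (0 → 8). Not NE.
(Mid, Low): Firm A gets 6, best alternative 3; Firm B gets 9, best alternative 4. No profitable deviation — NE.
(Mid, Mid): Firm A can switch to High (6 → 8). Not NE.
(Mid, High): Firm A can switch to Low (4 → 7). Not NE.
(High, Low): Firm A can switch to Low (2 → 3). Not NE.
(The remaining 2 profiles each have a profitable deviation by the same check.)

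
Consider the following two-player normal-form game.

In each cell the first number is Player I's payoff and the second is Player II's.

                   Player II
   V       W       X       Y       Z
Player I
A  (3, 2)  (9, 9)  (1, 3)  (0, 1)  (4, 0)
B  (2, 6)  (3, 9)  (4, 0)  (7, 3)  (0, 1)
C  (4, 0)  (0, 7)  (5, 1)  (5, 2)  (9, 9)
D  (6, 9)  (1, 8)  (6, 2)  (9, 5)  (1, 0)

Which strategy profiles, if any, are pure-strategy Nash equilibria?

The pure Nash equilibria are (A, W); (C, Z); (D, V).

(A, V): Player I can switch to C (3 → 4). Not NE.
(A, W): Player I gets 9, best alternative 3; Player II gets 9, best alternative 3. No profitable deviation — NE.
(A, X): Player I can switch to B (1 → 4). Not NE.
(A, Y): Player I can switch to B (0 → 7). Not NE.
(A, Z): Player I can switch to C (4 → 9). Not NE.
(B, V): Player I can switch to A (2 → 3). Not NE.
(B, W): Player I can switch to A (3 → 9). Not NE.
(B, X): Player I can switch to C (4 → 5). Not NE.
(B, Y): Player I can switch to D (7 → 9). Not NE.
(C, Z): Player I gets 9, best alternative 4; Player II gets 9, best alternative 7. No profitable deviation — NE.
(D, V): Player I gets 6, best alternative 4; Player II gets 9, best alternative 8. No profitable deviation — NE.
(The remaining 9 profiles each have a profitable deviation by the same check.)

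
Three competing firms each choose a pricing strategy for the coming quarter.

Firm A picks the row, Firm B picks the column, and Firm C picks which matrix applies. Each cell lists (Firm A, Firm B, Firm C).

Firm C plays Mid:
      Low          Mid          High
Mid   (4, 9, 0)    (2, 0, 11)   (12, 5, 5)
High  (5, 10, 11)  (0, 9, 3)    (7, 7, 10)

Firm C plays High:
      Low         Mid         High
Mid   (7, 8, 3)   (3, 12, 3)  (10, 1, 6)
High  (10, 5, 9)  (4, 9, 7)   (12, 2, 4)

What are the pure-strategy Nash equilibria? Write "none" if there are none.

Pure-strategy Nash equilibria: (High, Low, Mid), (High, Mid, High)

Check each profile: it is a Nash equilibrium iff no player can strictly gain by switching unilaterally.
(Mid, Low, Mid): Firm A can switch to High (4 → 5). Not NE.
(Mid, Low, High): Firm A can switch to High (7 → 10). Not NE.
(Mid, Mid, Mid): Firm B can switch to Low (0 → 9). Not NE.
(Mid, Mid, High): Firm A can switch to High (3 → 4). Not NE.
(Mid, High, Mid): Firm B can switch to Low (5 → 9). Not NE.
(Mid, High, High): Firm A can switch to High (10 → 12). Not NE.
(High, Low, Mid): Firm A gets 5, best alternative 4; Firm B gets 10, best alternative 9; Firm C gets 11, best alternative 9. No profitable deviation — NE.
(High, Low, High): Firm B can switch to Mid (5 → 9). Not NE.
(High, Mid, Mid): Firm A can switch to Mid (0 → 2). Not NE.
(High, Mid, High): Firm A gets 4, best alternative 3; Firm B gets 9, best alternative 5; Firm C gets 7, best alternative 3. No profitable deviation — NE.
(High, High, Mid): Firm A can switch to Mid (7 → 12). Not NE.
(High, High, High): Firm B can switch to Low (2 → 5). Not NE.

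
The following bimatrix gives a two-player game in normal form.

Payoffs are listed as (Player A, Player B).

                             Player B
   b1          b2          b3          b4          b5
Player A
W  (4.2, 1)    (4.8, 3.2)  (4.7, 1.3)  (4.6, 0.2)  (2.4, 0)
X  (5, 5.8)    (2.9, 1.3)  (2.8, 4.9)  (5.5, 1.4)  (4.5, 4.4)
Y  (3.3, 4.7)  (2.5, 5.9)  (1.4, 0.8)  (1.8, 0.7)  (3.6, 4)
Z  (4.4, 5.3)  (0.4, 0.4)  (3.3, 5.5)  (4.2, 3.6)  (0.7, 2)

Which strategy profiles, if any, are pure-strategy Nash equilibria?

Player A against b1: payoffs 4.2, 5, 3.3, 4.4 → best response X.
Player A against b2: payoffs 4.8, 2.9, 2.5, 0.4 → best response W.
Player A against b3: payoffs 4.7, 2.8, 1.4, 3.3 → best response W.
Player A against b4: payoffs 4.6, 5.5, 1.8, 4.2 → best response X.
Player A against b5: payoffs 2.4, 4.5, 3.6, 0.7 → best response X.
Player B against W: payoffs 1, 3.2, 1.3, 0.2, 0 → best response b2.
Player B against X: payoffs 5.8, 1.3, 4.9, 1.4, 4.4 → best response b1.
Player B against Y: payoffs 4.7, 5.9, 0.8, 0.7, 4 → best response b2.
Player B against Z: payoffs 5.3, 0.4, 5.5, 3.6, 2 → best response b3.
Mutual best responses: (W, b2); (X, b1).

(W, b2) and (X, b1)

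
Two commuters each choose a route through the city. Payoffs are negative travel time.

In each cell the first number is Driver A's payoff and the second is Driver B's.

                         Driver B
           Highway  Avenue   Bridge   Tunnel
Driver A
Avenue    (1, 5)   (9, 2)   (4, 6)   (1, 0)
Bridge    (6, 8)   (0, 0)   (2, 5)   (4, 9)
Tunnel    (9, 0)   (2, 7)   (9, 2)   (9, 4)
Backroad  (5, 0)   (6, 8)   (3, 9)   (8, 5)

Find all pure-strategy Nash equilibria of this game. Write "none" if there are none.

This game has no pure Nash equilibrium.

For each player, find the best response to each opponent profile; mutual best responses are the pure NE.
Driver A against Highway: payoffs 1, 6, 9, 5 → best response Tunnel.
Driver A against Avenue: payoffs 9, 0, 2, 6 → best response Avenue.
Driver A against Bridge: payoffs 4, 2, 9, 3 → best response Tunnel.
Driver A against Tunnel: payoffs 1, 4, 9, 8 → best response Tunnel.
Driver B against Avenue: payoffs 5, 2, 6, 0 → best response Bridge.
Driver B against Bridge: payoffs 8, 0, 5, 9 → best response Tunnel.
Driver B against Tunnel: payoffs 0, 7, 2, 4 → best response Avenue.
Driver B against Backroad: payoffs 0, 8, 9, 5 → best response Bridge.
No profile is a mutual best response for all players.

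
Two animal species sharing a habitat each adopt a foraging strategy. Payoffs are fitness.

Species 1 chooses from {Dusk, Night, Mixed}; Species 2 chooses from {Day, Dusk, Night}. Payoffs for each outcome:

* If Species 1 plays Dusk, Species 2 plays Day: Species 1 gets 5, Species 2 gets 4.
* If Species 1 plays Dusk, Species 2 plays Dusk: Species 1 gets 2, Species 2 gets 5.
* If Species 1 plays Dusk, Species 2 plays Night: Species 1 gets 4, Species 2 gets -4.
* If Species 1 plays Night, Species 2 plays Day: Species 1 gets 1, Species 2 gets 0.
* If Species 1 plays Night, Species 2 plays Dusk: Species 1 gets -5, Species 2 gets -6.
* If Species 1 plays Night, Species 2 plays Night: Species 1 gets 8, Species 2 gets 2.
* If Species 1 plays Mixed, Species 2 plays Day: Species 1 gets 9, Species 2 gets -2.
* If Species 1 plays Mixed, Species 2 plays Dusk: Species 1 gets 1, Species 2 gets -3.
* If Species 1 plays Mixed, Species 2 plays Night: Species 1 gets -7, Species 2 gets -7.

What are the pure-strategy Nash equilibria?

Species 1 against Day: payoffs 5, 1, 9 → best response Mixed.
Species 1 against Dusk: payoffs 2, -5, 1 → best response Dusk.
Species 1 against Night: payoffs 4, 8, -7 → best response Night.
Species 2 against Dusk: payoffs 4, 5, -4 → best response Dusk.
Species 2 against Night: payoffs 0, -6, 2 → best response Night.
Species 2 against Mixed: payoffs -2, -3, -7 → best response Day.
Mutual best responses: (Dusk, Dusk); (Night, Night); (Mixed, Day).

(Dusk, Dusk); (Night, Night); (Mixed, Day)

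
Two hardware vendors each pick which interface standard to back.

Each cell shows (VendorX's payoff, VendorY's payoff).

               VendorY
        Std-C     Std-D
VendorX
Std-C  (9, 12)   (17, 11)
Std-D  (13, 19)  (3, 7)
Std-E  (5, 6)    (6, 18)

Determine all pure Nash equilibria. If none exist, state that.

(Std-C, Std-C): VendorX can switch to Std-D (9 → 13). Not NE.
(Std-C, Std-D): VendorY can switch to Std-C (11 → 12). Not NE.
(Std-D, Std-C): VendorX gets 13, best alternative 9; VendorY gets 19, best alternative 7. No profitable deviation — NE.
(Std-D, Std-D): VendorX can switch to Std-C (3 → 17). Not NE.
(Std-E, Std-C): VendorX can switch to Std-C (5 → 9). Not NE.
(Std-E, Std-D): VendorX can switch to Std-C (6 → 17). Not NE.

The unique pure-strategy Nash equilibrium is (Std-D, Std-C).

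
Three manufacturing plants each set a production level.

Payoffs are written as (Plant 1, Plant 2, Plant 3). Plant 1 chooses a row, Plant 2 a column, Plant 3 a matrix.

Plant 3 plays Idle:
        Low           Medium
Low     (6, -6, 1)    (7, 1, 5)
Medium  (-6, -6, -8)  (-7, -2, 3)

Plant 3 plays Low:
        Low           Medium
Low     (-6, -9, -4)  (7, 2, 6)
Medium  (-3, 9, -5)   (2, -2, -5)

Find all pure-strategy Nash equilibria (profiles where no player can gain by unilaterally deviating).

The pure Nash equilibria are (Low, Medium, Low); (Medium, Low, Low).

Plant 1 against (Low, Idle): payoffs 6, -6 → best response Low.
Plant 1 against (Low, Low): payoffs -6, -3 → best response Medium.
Plant 1 against (Medium, Idle): payoffs 7, -7 → best response Low.
Plant 1 against (Medium, Low): payoffs 7, 2 → best response Low.
Plant 2 against (Low, Idle): payoffs -6, 1 → best response Medium.
Plant 2 against (Low, Low): payoffs -9, 2 → best response Medium.
Plant 2 against (Medium, Idle): payoffs -6, -2 → best response Medium.
Plant 2 against (Medium, Low): payoffs 9, -2 → best response Low.
Plant 3 against (Low, Low): payoffs 1, -4 → best response Idle.
Plant 3 against (Low, Medium): payoffs 5, 6 → best response Low.
Plant 3 against (Medium, Low): payoffs -8, -5 → best response Low.
Plant 3 against (Medium, Medium): payoffs 3, -5 → best response Idle.
Mutual best responses: (Low, Medium, Low); (Medium, Low, Low).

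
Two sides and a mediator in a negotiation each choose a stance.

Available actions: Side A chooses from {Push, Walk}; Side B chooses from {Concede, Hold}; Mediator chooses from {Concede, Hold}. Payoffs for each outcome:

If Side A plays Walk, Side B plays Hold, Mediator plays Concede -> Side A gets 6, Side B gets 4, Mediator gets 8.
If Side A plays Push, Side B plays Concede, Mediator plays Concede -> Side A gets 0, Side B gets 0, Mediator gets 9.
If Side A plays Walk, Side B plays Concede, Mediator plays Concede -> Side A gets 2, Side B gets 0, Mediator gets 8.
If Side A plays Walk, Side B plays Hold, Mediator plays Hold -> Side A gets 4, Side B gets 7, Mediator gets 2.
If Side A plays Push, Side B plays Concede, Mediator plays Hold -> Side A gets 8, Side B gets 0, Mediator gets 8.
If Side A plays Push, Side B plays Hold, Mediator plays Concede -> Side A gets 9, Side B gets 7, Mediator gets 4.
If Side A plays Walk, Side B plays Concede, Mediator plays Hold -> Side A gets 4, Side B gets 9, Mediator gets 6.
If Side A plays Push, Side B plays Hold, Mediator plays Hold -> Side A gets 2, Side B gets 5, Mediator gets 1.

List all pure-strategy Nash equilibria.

(Push, Hold, Concede)

Side A against (Concede, Concede): payoffs 0, 2 → best response Walk.
Side A against (Concede, Hold): payoffs 8, 4 → best response Push.
Side A against (Hold, Concede): payoffs 9, 6 → best response Push.
Side A against (Hold, Hold): payoffs 2, 4 → best response Walk.
Side B against (Push, Concede): payoffs 0, 7 → best response Hold.
Side B against (Push, Hold): payoffs 0, 5 → best response Hold.
Side B against (Walk, Concede): payoffs 0, 4 → best response Hold.
Side B against (Walk, Hold): payoffs 9, 7 → best response Concede.
Mediator against (Push, Concede): payoffs 9, 8 → best response Concede.
Mediator against (Push, Hold): payoffs 4, 1 → best response Concede.
Mediator against (Walk, Concede): payoffs 8, 6 → best response Concede.
Mediator against (Walk, Hold): payoffs 8, 2 → best response Concede.
Mutual best responses: (Push, Hold, Concede).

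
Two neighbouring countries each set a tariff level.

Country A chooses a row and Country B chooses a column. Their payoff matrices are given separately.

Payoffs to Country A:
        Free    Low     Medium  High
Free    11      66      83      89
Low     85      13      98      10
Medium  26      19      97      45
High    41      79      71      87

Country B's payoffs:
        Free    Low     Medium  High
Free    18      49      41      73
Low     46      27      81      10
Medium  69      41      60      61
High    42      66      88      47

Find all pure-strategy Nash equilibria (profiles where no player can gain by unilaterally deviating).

Mark each player's best response to every combination of opponents' strategies; a profile where every player is best-responding is a pure Nash equilibrium.
Country A against Free: payoffs 11, 85, 26, 41 → best response Low.
Country A against Low: payoffs 66, 13, 19, 79 → best response High.
Country A against Medium: payoffs 83, 98, 97, 71 → best response Low.
Country A against High: payoffs 89, 10, 45, 87 → best response Free.
Country B against Free: payoffs 18, 49, 41, 73 → best response High.
Country B against Low: payoffs 46, 27, 81, 10 → best response Medium.
Country B against Medium: payoffs 69, 41, 60, 61 → best response Free.
Country B against High: payoffs 42, 66, 88, 47 → best response Medium.
Mutual best responses: (Free, High); (Low, Medium).

Pure-strategy Nash equilibria: (Free, High), (Low, Medium)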